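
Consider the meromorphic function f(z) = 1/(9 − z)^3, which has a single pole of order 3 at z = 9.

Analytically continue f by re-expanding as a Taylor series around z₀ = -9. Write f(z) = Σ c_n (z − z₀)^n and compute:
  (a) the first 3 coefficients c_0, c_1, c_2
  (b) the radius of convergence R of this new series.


Let w = z − z₀, so z = z₀ + w.
Then 9 − z = 9 − (z₀ + w) = (9 − z₀) − w = 18 − w.
f(z) = 1/(18 − w)^3 = (1/(18)^3) · (1 − w/(18))^{−3}.
By the binomial series (1−u)^{−3} = Σ_{n≥0} C(n+2, 2) u^n for |u|<1, with u = w/(18):
  c_n = C(n+2, 2) / (18)^(n+3).
  c_0 = 1/(18)^3 = 1/5832.
  c_1 = 3/(18)^4 = 1/34992.
  c_2 = 6/(18)^5 = 1/314928.
The series is valid for |w/d| < 1, i.e. |z − z₀| < |d|.
Radius of convergence: R = |9 − z₀| = |18| = 18 (distance from z₀ to the singularity z = 9).

c_0 = 1/5832, c_1 = 1/34992, c_2 = 1/314928; R = 18.


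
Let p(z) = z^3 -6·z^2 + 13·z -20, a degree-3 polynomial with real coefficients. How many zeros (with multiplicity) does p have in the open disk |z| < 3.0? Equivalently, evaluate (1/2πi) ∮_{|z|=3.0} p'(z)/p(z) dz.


The zeros of p are: (1 + 2i), (1 - 2i), 4.
Their magnitudes are: 2.236, 2.236, 4.
Zeros with |z| < R = 3.0: (1 + 2i), (1 - 2i).
Count = 2.
By the argument principle, (1/2πi) ∮_{|z|=R} p'(z)/p(z) dz equals exactly this count.

Number of zeros inside |z| < 3.0: 2.


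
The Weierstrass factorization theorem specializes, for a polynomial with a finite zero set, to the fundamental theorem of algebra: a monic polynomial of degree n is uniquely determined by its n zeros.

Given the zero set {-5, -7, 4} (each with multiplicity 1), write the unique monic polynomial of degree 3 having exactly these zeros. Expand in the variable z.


The polynomial is p(z) = ∏_{α ∈ S} (z − α), where S = {-5, -7, 4}.
Expanding the product yields: p(z) = z^3 + 8·z^2 -13·z -140.
The resulting polynomial has degree 3 and real coefficients as required.

p(z) = z^3 + 8·z^2 -13·z -140.


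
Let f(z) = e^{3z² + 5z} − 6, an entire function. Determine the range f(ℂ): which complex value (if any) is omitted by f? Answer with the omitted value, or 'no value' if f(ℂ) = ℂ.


Little Picard bounds the complement of f(ℂ) to at most one point.
The exponent g(z) = 3z² + 5z is a nonconstant polynomial, hence surjective onto ℂ. So e^{g(z)} takes every value in {e^w : w ∈ ℂ} = ℂ ∖ {0}. Adding -6 shifts the range to ℂ ∖ {-6}. f omits exactly -6.

Omitted value: -6.


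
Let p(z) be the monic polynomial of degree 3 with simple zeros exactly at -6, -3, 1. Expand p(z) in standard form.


The polynomial is p(z) = ∏_{α ∈ S} (z − α), where S = {-6, -3, 1}.
Expanding the product yields: p(z) = z^3 + 8·z^2 + 9·z -18.
The resulting polynomial has degree 3 and real coefficients as required.

p(z) = z^3 + 8·z^2 + 9·z -18.


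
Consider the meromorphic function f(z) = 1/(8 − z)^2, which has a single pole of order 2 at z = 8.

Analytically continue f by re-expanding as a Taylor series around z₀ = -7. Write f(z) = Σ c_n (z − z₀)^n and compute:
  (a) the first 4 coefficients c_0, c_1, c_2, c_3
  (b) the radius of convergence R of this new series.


Let w = z − z₀, so z = z₀ + w.
Then 8 − z = 8 − (z₀ + w) = (8 − z₀) − w = 15 − w.
f(z) = 1/(15 − w)^2 = (1/(15)^2) · (1 − w/(15))^{−2}.
By the binomial series (1−u)^{−2} = Σ_{n≥0} C(n+1, 1) u^n for |u|<1, with u = w/(15):
  c_n = C(n+1, 1) / (15)^(n+2).
  c_0 = 1/(15)^2 = 1/225.
  c_1 = 2/(15)^3 = 2/3375.
  c_2 = 3/(15)^4 = 1/16875.
  c_3 = 4/(15)^5 = 4/759375.
The series is valid for |w/d| < 1, i.e. |z − z₀| < |d|.
Radius of convergence: R = |8 − z₀| = |15| = 15 (distance from z₀ to the singularity z = 8).

c_0 = 1/225, c_1 = 2/3375, c_2 = 1/16875, c_3 = 4/759375; R = 15.


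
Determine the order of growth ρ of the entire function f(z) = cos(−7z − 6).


cos(w) is a linear combination of e^{iw} and e^{−iw} (or e^w, e^{−w} in the hyperbolic case), so |cos(w)| ≤ e^{|w|}. With w = −7z − 6, |w| ≤ 7|z| + 6 = 7r + 6 on |z| = r, giving M(r) ≤ e^{7r + 6}, so ρ ≤ 1. On a suitable ray (z = it for sin/cos; z = t for sinh/cosh, t real → ∞), |cos(−7z − 6)| grows like e^{7|t|}/2, so ρ ≥ 1. Hence ρ = 1.
Therefore ρ = 1.

Order ρ = 1.


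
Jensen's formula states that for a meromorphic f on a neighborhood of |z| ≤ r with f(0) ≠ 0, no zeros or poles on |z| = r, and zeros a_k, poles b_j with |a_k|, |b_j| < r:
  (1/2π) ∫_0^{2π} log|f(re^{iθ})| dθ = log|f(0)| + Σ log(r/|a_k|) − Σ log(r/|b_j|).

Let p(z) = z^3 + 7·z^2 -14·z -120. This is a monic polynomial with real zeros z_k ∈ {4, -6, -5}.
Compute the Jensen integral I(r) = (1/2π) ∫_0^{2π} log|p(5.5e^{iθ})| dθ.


Zeros: -6, -5, 4; r = 5.5.
Inside |z| < r: -5, 4. Outside (|z| ≥ r): -6.
p(0) = -120, so log|p(0)| = log(120) = 4.7875.
Apply Jensen: I(r) = log|p(0)| + Σ_k log(r/|z_k|), summed over zeros inside |z| < r.
  log(r/|z_k|) for z_k = 4: log(5.5/4) = 0.3185
  log(r/|z_k|) for z_k = -5: log(5.5/5) = 0.0953
  Outside zeros (-6) contribute nothing to the Jensen sum.
Sum over inside zeros: 0.4138.
I(r) = log|p(0)| + (inside sum) = 4.7875 + 0.4138 = 5.2013.
Note: since some zeros are outside |z| ≤ r, the simplified n·log(r) form does NOT apply — only the inside zeros contribute.

I(r) ≈ 5.2013.


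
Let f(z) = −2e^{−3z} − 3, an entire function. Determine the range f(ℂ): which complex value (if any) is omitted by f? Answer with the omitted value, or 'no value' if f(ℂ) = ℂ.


Little Picard bounds the complement of f(ℂ) to at most one point.
e^{−3z} is never zero on ℂ, so -2·e^{−3z} takes every value in ℂ ∖ {0}. Adding -3 shifts the range to ℂ ∖ {-3}. Thus f omits exactly the value -3.

Omitted value: -3.


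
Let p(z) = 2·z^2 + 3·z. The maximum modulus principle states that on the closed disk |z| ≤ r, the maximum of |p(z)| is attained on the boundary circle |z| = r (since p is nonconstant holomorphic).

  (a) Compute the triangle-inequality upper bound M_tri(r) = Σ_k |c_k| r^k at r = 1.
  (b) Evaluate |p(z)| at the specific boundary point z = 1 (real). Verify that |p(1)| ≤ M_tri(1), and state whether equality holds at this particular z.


Coefficients: c_0 = 0, c_1 = 3, c_2 = 2. Radius r = 1.
Part (a). Triangle bound: M_tri(r) = Σ_k |c_k| r^k
  = |0|·1^0 + |3|·1^1 + |2|·1^2
  = 0 + 3 + 2 = 5.
This bounds M(r) := max_{|z|=r} |p(z)| from above; equality holds iff all terms c_k z^k can be made to align in phase at a single z on |z|=r.
Part (b). At z = 1 (real, on the circle |z| = r):
  p(1) = (0)·1^0 + (3)·1^1 + (2)·1^2 = 5.
  |p(1)| = 5.
Since all nonzero coefficients share the same sign, |p(1)| = 5 = M_tri(1); the triangle bound is attained at z = 1, so in fact M(r) = 5.

M_tri(1) = 5; |p(1)| = 5; equality at z=1: yes.


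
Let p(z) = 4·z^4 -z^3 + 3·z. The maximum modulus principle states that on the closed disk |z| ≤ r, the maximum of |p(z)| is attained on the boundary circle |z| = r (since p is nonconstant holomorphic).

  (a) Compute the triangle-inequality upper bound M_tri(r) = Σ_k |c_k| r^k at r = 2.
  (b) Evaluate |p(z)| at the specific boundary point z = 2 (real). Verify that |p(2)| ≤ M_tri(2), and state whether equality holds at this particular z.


Coefficients: c_0 = 0, c_1 = 3, c_2 = 0, c_3 = -1, c_4 = 4. Radius r = 2.
Part (a). Triangle bound: M_tri(r) = Σ_k |c_k| r^k
  = |0|·2^0 + |3|·2^1 + |0|·2^2 + |-1|·2^3 + |4|·2^4
  = 0 + 6 + 0 + 8 + 64 = 78.
This bounds M(r) := max_{|z|=r} |p(z)| from above; equality holds iff all terms c_k z^k can be made to align in phase at a single z on |z|=r.
Part (b). At z = 2 (real, on the circle |z| = r):
  p(2) = (0)·2^0 + (3)·2^1 + (0)·2^2 + (-1)·2^3 + (4)·2^4 = 62.
  |p(2)| = 62.
Check: |p(2)| = 62 ≤ 78 = M_tri(2). ✓ Equality does not hold at z = 2 (the coefficients have mixed signs, so the terms do not all align in phase there).

M_tri(2) = 78; |p(2)| = 62; equality at z=2: no.


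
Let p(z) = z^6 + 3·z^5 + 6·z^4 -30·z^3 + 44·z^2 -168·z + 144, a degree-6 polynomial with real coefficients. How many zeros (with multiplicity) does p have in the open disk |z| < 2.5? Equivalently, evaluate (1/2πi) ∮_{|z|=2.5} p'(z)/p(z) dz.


The zeros of p are: (0 + 2i), (0 - 2i), (-3 + 3i), (-3 - 3i), 2, 1.
Their magnitudes are: 2, 2, 4.243, 4.243, 2, 1.
Zeros with |z| < R = 2.5: (0 + 2i), (0 - 2i), 2, 1.
Count = 4.
By the argument principle, (1/2πi) ∮_{|z|=R} p'(z)/p(z) dz equals exactly this count.

Number of zeros inside |z| < 2.5: 4.


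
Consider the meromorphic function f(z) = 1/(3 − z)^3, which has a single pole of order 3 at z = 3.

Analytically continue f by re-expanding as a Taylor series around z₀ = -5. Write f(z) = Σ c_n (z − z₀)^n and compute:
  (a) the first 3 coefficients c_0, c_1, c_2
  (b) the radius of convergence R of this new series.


Let w = z − z₀, so z = z₀ + w.
Then 3 − z = 3 − (z₀ + w) = (3 − z₀) − w = 8 − w.
f(z) = 1/(8 − w)^3 = (1/(8)^3) · (1 − w/(8))^{−3}.
By the binomial series (1−u)^{−3} = Σ_{n≥0} C(n+2, 2) u^n for |u|<1, with u = w/(8):
  c_n = C(n+2, 2) / (8)^(n+3).
  c_0 = 1/(8)^3 = 1/512.
  c_1 = 3/(8)^4 = 3/4096.
  c_2 = 6/(8)^5 = 3/16384.
The series is valid for |w/d| < 1, i.e. |z − z₀| < |d|.
Radius of convergence: R = |3 − z₀| = |8| = 8 (distance from z₀ to the singularity z = 3).

c_0 = 1/512, c_1 = 3/4096, c_2 = 3/16384; R = 8.


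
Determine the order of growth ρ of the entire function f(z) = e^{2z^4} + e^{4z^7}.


Each summand is entire of order 4 and 7 respectively (as in the single-exponential case). The order of a sum is at most the max of the orders, so ρ ≤ 7. For the lower bound: on |z|=r choose arg z so that 4z^7 is real positive; then |e^{4z^7}| = e^{4r^7} while |e^{2z^4}| ≤ e^{2r^4} = o(e^{4r^7}). So |f| ≥ e^{4r^7}(1 − o(1)) and ρ ≥ 7. Hence ρ = max(4, 7) = 7.
Therefore ρ = 7.

Order ρ = 7.


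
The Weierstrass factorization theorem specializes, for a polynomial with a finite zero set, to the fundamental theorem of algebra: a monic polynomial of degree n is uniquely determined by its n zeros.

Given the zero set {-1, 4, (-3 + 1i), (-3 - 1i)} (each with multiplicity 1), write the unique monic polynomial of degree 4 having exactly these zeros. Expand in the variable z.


The polynomial is p(z) = ∏_{α ∈ S} (z − α), where S = {-1, 4, (-3 + 1i), (-3 - 1i)}.
Expanding the product yields: p(z) = z^4 + 3·z^3 -12·z^2 -54·z -40.
Note conjugate pairs combine to real quadratics: (z − (-3+1i))(z − (-3−1i)) = z² + 6z + 10.
The resulting polynomial has degree 4 and real coefficients as required.

p(z) = z^4 + 3·z^3 -12·z^2 -54·z -40.


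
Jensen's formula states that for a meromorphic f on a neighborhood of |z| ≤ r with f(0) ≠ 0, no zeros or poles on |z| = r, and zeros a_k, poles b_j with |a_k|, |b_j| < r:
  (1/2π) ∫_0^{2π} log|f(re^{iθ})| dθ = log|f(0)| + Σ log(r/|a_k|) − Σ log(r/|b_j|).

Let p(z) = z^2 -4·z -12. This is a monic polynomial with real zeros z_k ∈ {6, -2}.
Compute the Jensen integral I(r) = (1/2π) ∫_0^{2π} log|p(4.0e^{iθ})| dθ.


Zeros: -2, 6; r = 4.0.
Inside |z| < r: -2. Outside (|z| ≥ r): 6.
p(0) = -12, so log|p(0)| = log(12) = 2.4849.
Apply Jensen: I(r) = log|p(0)| + Σ_k log(r/|z_k|), summed over zeros inside |z| < r.
  log(r/|z_k|) for z_k = -2: log(4.0/2) = 0.6931
  Outside zeros (6) contribute nothing to the Jensen sum.
Sum over inside zeros: 0.6931.
I(r) = log|p(0)| + (inside sum) = 2.4849 + 0.6931 = 3.1781.
Note: since some zeros are outside |z| ≤ r, the simplified n·log(r) form does NOT apply — only the inside zeros contribute.

I(r) ≈ 3.1781.


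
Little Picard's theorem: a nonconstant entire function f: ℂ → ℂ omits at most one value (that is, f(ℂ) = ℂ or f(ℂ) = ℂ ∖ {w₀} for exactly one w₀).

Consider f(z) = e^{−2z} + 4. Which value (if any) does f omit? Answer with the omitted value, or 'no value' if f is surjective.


Little Picard bounds the complement of f(ℂ) to at most one point.
e^{−2z} is never zero on ℂ, so 1·e^{−2z} takes every value in ℂ ∖ {0}. Adding 4 shifts the range to ℂ ∖ {4}. Thus f omits exactly the value 4.

Omitted value: 4.


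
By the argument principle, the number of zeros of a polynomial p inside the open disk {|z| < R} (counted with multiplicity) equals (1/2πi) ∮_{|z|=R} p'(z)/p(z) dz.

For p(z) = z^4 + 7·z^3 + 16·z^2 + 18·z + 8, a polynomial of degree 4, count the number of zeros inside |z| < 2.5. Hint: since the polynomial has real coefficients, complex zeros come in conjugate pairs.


The zeros of p are: -4, -1, (-1 + 1i), (-1 - 1i).
Their magnitudes are: 4, 1, 1.414, 1.414.
Zeros with |z| < R = 2.5: -1, (-1 + 1i), (-1 - 1i).
Count = 3.
By the argument principle, (1/2πi) ∮_{|z|=R} p'(z)/p(z) dz equals exactly this count.

Number of zeros inside |z| < 2.5: 3.


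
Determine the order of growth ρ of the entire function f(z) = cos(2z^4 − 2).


Write cos(w) = (e^{iw} ± e^{−iw})/(2 or 2i), so |cos(w)| ≤ e^{|w|}. With w = 2z^4 − 2, |w| ≤ 2r^4 + 2 on |z|=r, giving M(r) ≤ e^{2r^4 + 2} and ρ ≤ 4. For the lower bound, choose z on |z|=r with 2z^4 purely imaginary of modulus 2r^4; then |cos(2z^4 − 2)| grows like e^{2r^4}/2, so ρ ≥ 4. Hence ρ = 4.
Therefore ρ = 4.

Order ρ = 4.


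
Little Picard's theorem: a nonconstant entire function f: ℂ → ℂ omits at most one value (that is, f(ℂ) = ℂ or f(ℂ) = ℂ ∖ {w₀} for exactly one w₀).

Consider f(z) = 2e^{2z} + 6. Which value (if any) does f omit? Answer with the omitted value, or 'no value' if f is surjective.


Little Picard bounds the complement of f(ℂ) to at most one point.
e^{2z} is never zero on ℂ, so 2·e^{2z} takes every value in ℂ ∖ {0}. Adding 6 shifts the range to ℂ ∖ {6}. Thus f omits exactly the value 6.

Omitted value: 6.


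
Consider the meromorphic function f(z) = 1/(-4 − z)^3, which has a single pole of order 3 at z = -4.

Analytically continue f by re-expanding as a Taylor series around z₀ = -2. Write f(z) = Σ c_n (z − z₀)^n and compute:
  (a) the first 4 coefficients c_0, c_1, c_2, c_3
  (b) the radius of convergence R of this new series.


Let w = z − z₀, so z = z₀ + w.
Then -4 − z = -4 − (z₀ + w) = (-4 − z₀) − w = -2 − w.
f(z) = 1/(-2 − w)^3 = (1/(-2)^3) · (1 − w/(-2))^{−3}.
By the binomial series (1−u)^{−3} = Σ_{n≥0} C(n+2, 2) u^n for |u|<1, with u = w/(-2):
  c_n = C(n+2, 2) / (-2)^(n+3).
  c_0 = 1/(-2)^3 = -1/8.
  c_1 = 3/(-2)^4 = 3/16.
  c_2 = 6/(-2)^5 = -3/16.
  c_3 = 10/(-2)^6 = 5/32.
The series is valid for |w/d| < 1, i.e. |z − z₀| < |d|.
Radius of convergence: R = |-4 − z₀| = |-2| = 2 (distance from z₀ to the singularity z = -4).

c_0 = -1/8, c_1 = 3/16, c_2 = -3/16, c_3 = 5/32; R = 2.


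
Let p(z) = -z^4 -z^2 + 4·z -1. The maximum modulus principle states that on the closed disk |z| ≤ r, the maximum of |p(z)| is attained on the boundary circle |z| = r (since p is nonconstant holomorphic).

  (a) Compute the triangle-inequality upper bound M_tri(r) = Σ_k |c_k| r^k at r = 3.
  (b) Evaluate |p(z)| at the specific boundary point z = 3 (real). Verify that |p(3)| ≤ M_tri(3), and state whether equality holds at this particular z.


Coefficients: c_0 = -1, c_1 = 4, c_2 = -1, c_3 = 0, c_4 = -1. Radius r = 3.
Part (a). Triangle bound: M_tri(r) = Σ_k |c_k| r^k
  = |-1|·3^0 + |4|·3^1 + |-1|·3^2 + |0|·3^3 + |-1|·3^4
  = 1 + 12 + 9 + 0 + 81 = 103.
This bounds M(r) := max_{|z|=r} |p(z)| from above; equality holds iff all terms c_k z^k can be made to align in phase at a single z on |z|=r.
Part (b). At z = 3 (real, on the circle |z| = r):
  p(3) = (-1)·3^0 + (4)·3^1 + (-1)·3^2 + (0)·3^3 + (-1)·3^4 = -79.
  |p(3)| = 79.
Check: |p(3)| = 79 ≤ 103 = M_tri(3). ✓ Equality does not hold at z = 3 (the coefficients have mixed signs, so the terms do not all align in phase there).

M_tri(3) = 103; |p(3)| = 79; equality at z=3: no.


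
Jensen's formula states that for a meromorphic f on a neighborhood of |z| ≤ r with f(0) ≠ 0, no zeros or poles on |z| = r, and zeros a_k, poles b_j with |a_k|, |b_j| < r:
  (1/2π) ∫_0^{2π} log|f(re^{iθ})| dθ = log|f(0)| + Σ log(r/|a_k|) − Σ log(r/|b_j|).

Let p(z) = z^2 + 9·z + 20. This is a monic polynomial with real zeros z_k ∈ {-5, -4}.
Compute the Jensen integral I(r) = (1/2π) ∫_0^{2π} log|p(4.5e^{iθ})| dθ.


Zeros: -5, -4; r = 4.5.
Inside |z| < r: -4. Outside (|z| ≥ r): -5.
p(0) = 20, so log|p(0)| = log(20) = 2.9957.
Apply Jensen: I(r) = log|p(0)| + Σ_k log(r/|z_k|), summed over zeros inside |z| < r.
  log(r/|z_k|) for z_k = -4: log(4.5/4) = 0.1178
  Outside zeros (-5) contribute nothing to the Jensen sum.
Sum over inside zeros: 0.1178.
I(r) = log|p(0)| + (inside sum) = 2.9957 + 0.1178 = 3.1135.
Note: since some zeros are outside |z| ≤ r, the simplified n·log(r) form does NOT apply — only the inside zeros contribute.

I(r) ≈ 3.1135.


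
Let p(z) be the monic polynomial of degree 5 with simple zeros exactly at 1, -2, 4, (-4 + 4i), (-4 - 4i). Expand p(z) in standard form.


The polynomial is p(z) = ∏_{α ∈ S} (z − α), where S = {1, -2, 4, (-4 + 4i), (-4 - 4i)}.
Expanding the product yields: p(z) = z^5 + 5·z^4 + 2·z^3 -136·z^2 -128·z + 256.
Note conjugate pairs combine to real quadratics: (z − (-4+4i))(z − (-4−4i)) = z² + 8z + 32.
The resulting polynomial has degree 5 and real coefficients as required.

p(z) = z^5 + 5·z^4 + 2·z^3 -136·z^2 -128·z + 256.


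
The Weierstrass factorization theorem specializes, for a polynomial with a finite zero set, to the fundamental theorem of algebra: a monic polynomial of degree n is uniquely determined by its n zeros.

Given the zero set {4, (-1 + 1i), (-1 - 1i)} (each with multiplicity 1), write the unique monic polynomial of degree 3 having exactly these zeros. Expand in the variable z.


The polynomial is p(z) = ∏_{α ∈ S} (z − α), where S = {4, (-1 + 1i), (-1 - 1i)}.
Expanding the product yields: p(z) = z^3 -2·z^2 -6·z -8.
Note conjugate pairs combine to real quadratics: (z − (-1+1i))(z − (-1−1i)) = z² + 2z + 2.
The resulting polynomial has degree 3 and real coefficients as required.

p(z) = z^3 -2·z^2 -6·z -8.


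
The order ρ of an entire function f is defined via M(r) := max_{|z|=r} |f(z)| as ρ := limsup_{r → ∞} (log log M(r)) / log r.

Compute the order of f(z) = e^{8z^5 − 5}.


|e^{8z^5 − 5}| = e^{Re(8·z^5) + -5} ≤ e^{8|z|^5 + -5} = e^{8r^5 + -5} on |z| = r, so ρ ≤ 5. Choosing z on |z|=r so that 8·z^5 is real positive (always possible by picking arg z appropriately) gives |f(z)| = e^{8r^5 + -5}, matching the bound. The additive constant -5 does not affect log log M(r) ~ 5·log r. Hence ρ = 5.
Therefore ρ = 5.

Order ρ = 5.


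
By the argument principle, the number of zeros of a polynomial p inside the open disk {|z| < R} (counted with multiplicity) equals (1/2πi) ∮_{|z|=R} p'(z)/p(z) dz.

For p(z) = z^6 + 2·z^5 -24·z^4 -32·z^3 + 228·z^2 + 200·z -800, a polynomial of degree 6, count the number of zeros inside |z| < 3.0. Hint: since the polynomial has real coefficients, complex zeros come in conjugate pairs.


The zeros of p are: (3 + 1i), (3 - 1i), 2, (-3 + 1i), (-3 - 1i), -4.
Their magnitudes are: 3.162, 3.162, 2, 3.162, 3.162, 4.
Zeros with |z| < R = 3.0: 2.
Count = 1.
By the argument principle, (1/2πi) ∮_{|z|=R} p'(z)/p(z) dz equals exactly this count.

Number of zeros inside |z| < 3.0: 1.


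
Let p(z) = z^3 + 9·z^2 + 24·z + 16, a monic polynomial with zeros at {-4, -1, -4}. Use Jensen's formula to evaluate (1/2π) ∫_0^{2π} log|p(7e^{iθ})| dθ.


Zeros: -4, -4, -1; r = 7.
Inside |z| < r: -4, -4, -1. Outside (|z| ≥ r): ∅.
p(0) = 16, so log|p(0)| = log(16) = 2.7726.
Apply Jensen: I(r) = log|p(0)| + Σ_k log(r/|z_k|), summed over zeros inside |z| < r.
  log(r/|z_k|) for z_k = -4: log(7/4) = 0.5596
  log(r/|z_k|) for z_k = -1: log(7/1) = 1.9459
  log(r/|z_k|) for z_k = -4: log(7/4) = 0.5596
Sum over inside zeros: 3.0651.
I(r) = log|p(0)| + (inside sum) = 2.7726 + 3.0651 = 5.8377.
Closed form (all zeros inside, monic): I(r) = n·log(r) = 3·log(7) = 5.8377. ✓

I(r) ≈ 5.8377.


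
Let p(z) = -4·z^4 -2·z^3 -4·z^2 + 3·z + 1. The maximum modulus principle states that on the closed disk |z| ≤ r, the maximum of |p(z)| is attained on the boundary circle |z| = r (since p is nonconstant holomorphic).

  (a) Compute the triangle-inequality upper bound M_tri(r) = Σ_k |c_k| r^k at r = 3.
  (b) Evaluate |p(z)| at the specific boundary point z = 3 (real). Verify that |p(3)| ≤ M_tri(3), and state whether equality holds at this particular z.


Coefficients: c_0 = 1, c_1 = 3, c_2 = -4, c_3 = -2, c_4 = -4. Radius r = 3.
Part (a). Triangle bound: M_tri(r) = Σ_k |c_k| r^k
  = |1|·3^0 + |3|·3^1 + |-4|·3^2 + |-2|·3^3 + |-4|·3^4
  = 1 + 9 + 36 + 54 + 324 = 424.
This bounds M(r) := max_{|z|=r} |p(z)| from above; equality holds iff all terms c_k z^k can be made to align in phase at a single z on |z|=r.
Part (b). At z = 3 (real, on the circle |z| = r):
  p(3) = (1)·3^0 + (3)·3^1 + (-4)·3^2 + (-2)·3^3 + (-4)·3^4 = -404.
  |p(3)| = 404.
Check: |p(3)| = 404 ≤ 424 = M_tri(3). ✓ Equality does not hold at z = 3 (the coefficients have mixed signs, so the terms do not all align in phase there).

M_tri(3) = 424; |p(3)| = 404; equality at z=3: no.


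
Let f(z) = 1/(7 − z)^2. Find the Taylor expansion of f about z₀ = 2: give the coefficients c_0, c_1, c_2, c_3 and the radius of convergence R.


Let w = z − z₀, so z = z₀ + w.
Then 7 − z = 7 − (z₀ + w) = (7 − z₀) − w = 5 − w.
f(z) = 1/(5 − w)^2 = (1/(5)^2) · (1 − w/(5))^{−2}.
By the binomial series (1−u)^{−2} = Σ_{n≥0} C(n+1, 1) u^n for |u|<1, with u = w/(5):
  c_n = C(n+1, 1) / (5)^(n+2).
  c_0 = 1/(5)^2 = 1/25.
  c_1 = 2/(5)^3 = 2/125.
  c_2 = 3/(5)^4 = 3/625.
  c_3 = 4/(5)^5 = 4/3125.
The series is valid for |w/d| < 1, i.e. |z − z₀| < |d|.
Radius of convergence: R = |7 − z₀| = |5| = 5 (distance from z₀ to the singularity z = 7).

c_0 = 1/25, c_1 = 2/125, c_2 = 3/625, c_3 = 4/3125; R = 5.


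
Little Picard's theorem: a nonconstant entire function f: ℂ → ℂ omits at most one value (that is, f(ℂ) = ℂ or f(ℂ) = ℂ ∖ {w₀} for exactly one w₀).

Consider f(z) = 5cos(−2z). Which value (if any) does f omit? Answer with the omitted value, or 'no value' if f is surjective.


Little Picard bounds the complement of f(ℂ) to at most one point.
cos is entire and surjective onto ℂ: for every w ∈ ℂ, cos(ζ) = w has a solution ζ ∈ ℂ (e.g., via the complex inverse arccos). With ζ = −2z this gives z = ζ/(-2). Then 5·cos(−2z) takes every value in 5·ℂ = ℂ, and adding 0 is a bijection of ℂ. So f is surjective and omits no value. (Note: only on the real line is cos bounded by [−1, 1].)

Omitted value: no value.


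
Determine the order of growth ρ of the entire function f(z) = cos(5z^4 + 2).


Write cos(w) = (e^{iw} ± e^{−iw})/(2 or 2i), so |cos(w)| ≤ e^{|w|}. With w = 5z^4 + 2, |w| ≤ 5r^4 + 2 on |z|=r, giving M(r) ≤ e^{5r^4 + 2} and ρ ≤ 4. For the lower bound, choose z on |z|=r with 5z^4 purely imaginary of modulus 5r^4; then |cos(5z^4 + 2)| grows like e^{5r^4}/2, so ρ ≥ 4. Hence ρ = 4.
Therefore ρ = 4.

Order ρ = 4.


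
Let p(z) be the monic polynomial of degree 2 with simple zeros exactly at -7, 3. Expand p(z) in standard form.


The polynomial is p(z) = ∏_{α ∈ S} (z − α), where S = {-7, 3}.
Expanding the product yields: p(z) = z^2 + 4·z -21.
The resulting polynomial has degree 2 and real coefficients as required.

p(z) = z^2 + 4·z -21.


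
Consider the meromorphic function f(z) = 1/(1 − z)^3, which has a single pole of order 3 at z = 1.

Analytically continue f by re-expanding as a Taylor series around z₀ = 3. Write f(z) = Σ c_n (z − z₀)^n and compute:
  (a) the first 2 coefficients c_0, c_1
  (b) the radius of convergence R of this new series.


Let w = z − z₀, so z = z₀ + w.
Then 1 − z = 1 − (z₀ + w) = (1 − z₀) − w = -2 − w.
f(z) = 1/(-2 − w)^3 = (1/(-2)^3) · (1 − w/(-2))^{−3}.
By the binomial series (1−u)^{−3} = Σ_{n≥0} C(n+2, 2) u^n for |u|<1, with u = w/(-2):
  c_n = C(n+2, 2) / (-2)^(n+3).
  c_0 = 1/(-2)^3 = -1/8.
  c_1 = 3/(-2)^4 = 3/16.
The series is valid for |w/d| < 1, i.e. |z − z₀| < |d|.
Radius of convergence: R = |1 − z₀| = |-2| = 2 (distance from z₀ to the singularity z = 1).

c_0 = -1/8, c_1 = 3/16; R = 2.


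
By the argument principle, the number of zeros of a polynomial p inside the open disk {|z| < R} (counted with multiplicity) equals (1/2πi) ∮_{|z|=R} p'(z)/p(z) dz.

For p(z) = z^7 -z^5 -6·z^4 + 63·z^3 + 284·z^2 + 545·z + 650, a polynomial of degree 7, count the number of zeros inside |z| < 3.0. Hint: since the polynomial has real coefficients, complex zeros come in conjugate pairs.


The zeros of p are: (3 + 2i), (3 - 2i), (-1 + 2i), (-1 - 2i), -2, (-1 + 2i), (-1 - 2i).
Their magnitudes are: 3.606, 3.606, 2.236, 2.236, 2, 2.236, 2.236.
Zeros with |z| < R = 3.0: (-1 + 2i), (-1 - 2i), -2, (-1 + 2i), (-1 - 2i).
Count = 5.
By the argument principle, (1/2πi) ∮_{|z|=R} p'(z)/p(z) dz equals exactly this count.

Number of zeros inside |z| < 3.0: 5.


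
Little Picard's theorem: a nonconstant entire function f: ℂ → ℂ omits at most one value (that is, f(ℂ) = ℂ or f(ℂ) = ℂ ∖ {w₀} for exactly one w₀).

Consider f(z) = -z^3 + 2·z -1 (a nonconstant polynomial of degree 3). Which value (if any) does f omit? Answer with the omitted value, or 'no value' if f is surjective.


Little Picard bounds the complement of f(ℂ) to at most one point.
For every w ∈ ℂ, the equation p(z) − w = 0 is a nonconstant polynomial in z and hence has at least one root by the fundamental theorem of algebra. So p is surjective onto ℂ, omitting no value.

Omitted value: no value.


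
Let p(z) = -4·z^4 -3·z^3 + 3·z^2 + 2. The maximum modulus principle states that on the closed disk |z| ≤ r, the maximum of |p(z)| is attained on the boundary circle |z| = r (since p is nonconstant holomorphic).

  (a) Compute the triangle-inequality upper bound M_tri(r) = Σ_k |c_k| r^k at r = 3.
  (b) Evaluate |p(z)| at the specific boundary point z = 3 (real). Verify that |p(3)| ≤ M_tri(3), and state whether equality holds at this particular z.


Coefficients: c_0 = 2, c_1 = 0, c_2 = 3, c_3 = -3, c_4 = -4. Radius r = 3.
Part (a). Triangle bound: M_tri(r) = Σ_k |c_k| r^k
  = |2|·3^0 + |0|·3^1 + |3|·3^2 + |-3|·3^3 + |-4|·3^4
  = 2 + 0 + 27 + 81 + 324 = 434.
This bounds M(r) := max_{|z|=r} |p(z)| from above; equality holds iff all terms c_k z^k can be made to align in phase at a single z on |z|=r.
Part (b). At z = 3 (real, on the circle |z| = r):
  p(3) = (2)·3^0 + (0)·3^1 + (3)·3^2 + (-3)·3^3 + (-4)·3^4 = -376.
  |p(3)| = 376.
Check: |p(3)| = 376 ≤ 434 = M_tri(3). ✓ Equality does not hold at z = 3 (the coefficients have mixed signs, so the terms do not all align in phase there).

M_tri(3) = 434; |p(3)| = 376; equality at z=3: no.


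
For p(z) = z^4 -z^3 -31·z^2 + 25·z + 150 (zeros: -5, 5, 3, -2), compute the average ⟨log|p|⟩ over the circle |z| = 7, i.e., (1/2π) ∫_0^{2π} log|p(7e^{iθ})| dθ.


Zeros: -5, -2, 3, 5; r = 7.
Inside |z| < r: -5, -2, 3, 5. Outside (|z| ≥ r): ∅.
p(0) = 150, so log|p(0)| = log(150) = 5.0106.
Apply Jensen: I(r) = log|p(0)| + Σ_k log(r/|z_k|), summed over zeros inside |z| < r.
  log(r/|z_k|) for z_k = -5: log(7/5) = 0.3365
  log(r/|z_k|) for z_k = 5: log(7/5) = 0.3365
  log(r/|z_k|) for z_k = 3: log(7/3) = 0.8473
  log(r/|z_k|) for z_k = -2: log(7/2) = 1.2528
Sum over inside zeros: 2.7730.
I(r) = log|p(0)| + (inside sum) = 5.0106 + 2.7730 = 7.7836.
Closed form (all zeros inside, monic): I(r) = n·log(r) = 4·log(7) = 7.7836. ✓

I(r) ≈ 7.7836.


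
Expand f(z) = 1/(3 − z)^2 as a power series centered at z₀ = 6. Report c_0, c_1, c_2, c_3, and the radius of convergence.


Let w = z − z₀, so z = z₀ + w.
Then 3 − z = 3 − (z₀ + w) = (3 − z₀) − w = -3 − w.
f(z) = 1/(-3 − w)^2 = (1/(-3)^2) · (1 − w/(-3))^{−2}.
By the binomial series (1−u)^{−2} = Σ_{n≥0} C(n+1, 1) u^n for |u|<1, with u = w/(-3):
  c_n = C(n+1, 1) / (-3)^(n+2).
  c_0 = 1/(-3)^2 = 1/9.
  c_1 = 2/(-3)^3 = -2/27.
  c_2 = 3/(-3)^4 = 1/27.
  c_3 = 4/(-3)^5 = -4/243.
The series is valid for |w/d| < 1, i.e. |z − z₀| < |d|.
Radius of convergence: R = |3 − z₀| = |-3| = 3 (distance from z₀ to the singularity z = 3).

c_0 = 1/9, c_1 = -2/27, c_2 = 1/27, c_3 = -4/243; R = 3.


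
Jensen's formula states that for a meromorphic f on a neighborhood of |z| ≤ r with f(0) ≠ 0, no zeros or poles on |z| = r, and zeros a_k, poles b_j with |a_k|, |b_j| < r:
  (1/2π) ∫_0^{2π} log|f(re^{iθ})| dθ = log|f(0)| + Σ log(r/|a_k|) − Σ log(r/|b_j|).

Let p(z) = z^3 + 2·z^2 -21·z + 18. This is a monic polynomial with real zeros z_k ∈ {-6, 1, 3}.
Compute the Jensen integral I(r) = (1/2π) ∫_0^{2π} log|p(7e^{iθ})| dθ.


Zeros: -6, 1, 3; r = 7.
Inside |z| < r: -6, 1, 3. Outside (|z| ≥ r): ∅.
p(0) = 18, so log|p(0)| = log(18) = 2.8904.
Apply Jensen: I(r) = log|p(0)| + Σ_k log(r/|z_k|), summed over zeros inside |z| < r.
  log(r/|z_k|) for z_k = -6: log(7/6) = 0.1542
  log(r/|z_k|) for z_k = 1: log(7/1) = 1.9459
  log(r/|z_k|) for z_k = 3: log(7/3) = 0.8473
Sum over inside zeros: 2.9474.
I(r) = log|p(0)| + (inside sum) = 2.8904 + 2.9474 = 5.8377.
Closed form (all zeros inside, monic): I(r) = n·log(r) = 3·log(7) = 5.8377. ✓

I(r) ≈ 5.8377.


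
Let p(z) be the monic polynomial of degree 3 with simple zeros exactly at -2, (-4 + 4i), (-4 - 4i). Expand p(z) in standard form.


The polynomial is p(z) = ∏_{α ∈ S} (z − α), where S = {-2, (-4 + 4i), (-4 - 4i)}.
Expanding the product yields: p(z) = z^3 + 10·z^2 + 48·z + 64.
Note conjugate pairs combine to real quadratics: (z − (-4+4i))(z − (-4−4i)) = z² + 8z + 32.
The resulting polynomial has degree 3 and real coefficients as required.

p(z) = z^3 + 10·z^2 + 48·z + 64.


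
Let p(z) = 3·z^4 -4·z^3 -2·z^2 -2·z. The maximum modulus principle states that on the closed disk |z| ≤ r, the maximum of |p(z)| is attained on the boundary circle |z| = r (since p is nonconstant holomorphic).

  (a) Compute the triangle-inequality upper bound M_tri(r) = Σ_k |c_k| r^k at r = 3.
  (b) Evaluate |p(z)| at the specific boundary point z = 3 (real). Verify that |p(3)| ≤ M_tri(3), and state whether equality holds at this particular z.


Coefficients: c_0 = 0, c_1 = -2, c_2 = -2, c_3 = -4, c_4 = 3. Radius r = 3.
Part (a). Triangle bound: M_tri(r) = Σ_k |c_k| r^k
  = |0|·3^0 + |-2|·3^1 + |-2|·3^2 + |-4|·3^3 + |3|·3^4
  = 0 + 6 + 18 + 108 + 243 = 375.
This bounds M(r) := max_{|z|=r} |p(z)| from above; equality holds iff all terms c_k z^k can be made to align in phase at a single z on |z|=r.
Part (b). At z = 3 (real, on the circle |z| = r):
  p(3) = (0)·3^0 + (-2)·3^1 + (-2)·3^2 + (-4)·3^3 + (3)·3^4 = 111.
  |p(3)| = 111.
Check: |p(3)| = 111 ≤ 375 = M_tri(3). ✓ Equality does not hold at z = 3 (the coefficients have mixed signs, so the terms do not all align in phase there).

M_tri(3) = 375; |p(3)| = 111; equality at z=3: no.


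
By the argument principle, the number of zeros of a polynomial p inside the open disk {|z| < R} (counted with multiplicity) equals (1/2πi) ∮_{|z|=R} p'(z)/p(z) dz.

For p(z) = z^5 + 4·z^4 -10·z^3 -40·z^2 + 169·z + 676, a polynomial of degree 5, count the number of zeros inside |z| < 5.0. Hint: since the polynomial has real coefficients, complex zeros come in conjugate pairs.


The zeros of p are: (-3 + 2i), (-3 - 2i), -4, (3 + 2i), (3 - 2i).
Their magnitudes are: 3.606, 3.606, 4, 3.606, 3.606.
Zeros with |z| < R = 5.0: (-3 + 2i), (-3 - 2i), -4, (3 + 2i), (3 - 2i).
Count = 5.
By the argument principle, (1/2πi) ∮_{|z|=R} p'(z)/p(z) dz equals exactly this count.

Number of zeros inside |z| < 5.0: 5.


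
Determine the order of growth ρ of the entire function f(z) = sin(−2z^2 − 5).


Write sin(w) = (e^{iw} ± e^{−iw})/(2 or 2i), so |sin(w)| ≤ e^{|w|}. With w = −2z^2 − 5, |w| ≤ 2r^2 + 5 on |z|=r, giving M(r) ≤ e^{2r^2 + 5} and ρ ≤ 2. For the lower bound, choose z on |z|=r with -2z^2 purely imaginary of modulus 2r^2; then |sin(−2z^2 − 5)| grows like e^{2r^2}/2, so ρ ≥ 2. Hence ρ = 2.
Therefore ρ = 2.

Order ρ = 2.


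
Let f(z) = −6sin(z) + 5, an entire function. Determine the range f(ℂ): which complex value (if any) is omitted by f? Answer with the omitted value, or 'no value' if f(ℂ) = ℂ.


Little Picard bounds the complement of f(ℂ) to at most one point.
sin is entire and surjective onto ℂ: for every w ∈ ℂ, sin(ζ) = w has a solution ζ ∈ ℂ (e.g., via the complex inverse arcsin). With ζ = z this gives z = ζ/(1). Then -6·sin(z) takes every value in -6·ℂ = ℂ, and adding 5 is a bijection of ℂ. So f is surjective and omits no value. (Note: only on the real line is sin bounded by [−1, 1].)

Omitted value: no value.


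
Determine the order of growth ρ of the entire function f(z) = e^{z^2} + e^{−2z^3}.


Each summand is entire of order 2 and 3 respectively (as in the single-exponential case). The order of a sum is at most the max of the orders, so ρ ≤ 3. For the lower bound: on |z|=r choose arg z so that -2z^3 is real positive; then |e^{-2z^3}| = e^{2r^3} while |e^{1z^2}| ≤ e^{1r^2} = o(e^{2r^3}). So |f| ≥ e^{2r^3}(1 − o(1)) and ρ ≥ 3. Hence ρ = max(2, 3) = 3.
Therefore ρ = 3.

Order ρ = 3.


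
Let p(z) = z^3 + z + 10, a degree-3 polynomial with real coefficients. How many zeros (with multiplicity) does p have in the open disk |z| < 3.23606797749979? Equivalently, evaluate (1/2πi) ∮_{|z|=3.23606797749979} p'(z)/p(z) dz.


The zeros of p are: -2, (1 + 2i), (1 - 2i).
Their magnitudes are: 2, 2.236, 2.236.
Zeros with |z| < R = 3.23606797749979: -2, (1 + 2i), (1 - 2i).
Count = 3.
By the argument principle, (1/2πi) ∮_{|z|=R} p'(z)/p(z) dz equals exactly this count.

Number of zeros inside |z| < 3.23606797749979: 3.


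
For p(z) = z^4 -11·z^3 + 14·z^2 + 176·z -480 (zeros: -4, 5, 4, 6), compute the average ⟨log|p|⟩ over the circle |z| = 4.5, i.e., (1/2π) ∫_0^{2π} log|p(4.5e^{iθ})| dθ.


Zeros: -4, 4, 5, 6; r = 4.5.
Inside |z| < r: -4, 4. Outside (|z| ≥ r): 5, 6.
p(0) = -480, so log|p(0)| = log(480) = 6.1738.
Apply Jensen: I(r) = log|p(0)| + Σ_k log(r/|z_k|), summed over zeros inside |z| < r.
  log(r/|z_k|) for z_k = -4: log(4.5/4) = 0.1178
  log(r/|z_k|) for z_k = 4: log(4.5/4) = 0.1178
  Outside zeros (5, 6) contribute nothing to the Jensen sum.
Sum over inside zeros: 0.2356.
I(r) = log|p(0)| + (inside sum) = 6.1738 + 0.2356 = 6.4094.
Note: since some zeros are outside |z| ≤ r, the simplified n·log(r) form does NOT apply — only the inside zeros contribute.

I(r) ≈ 6.4094.


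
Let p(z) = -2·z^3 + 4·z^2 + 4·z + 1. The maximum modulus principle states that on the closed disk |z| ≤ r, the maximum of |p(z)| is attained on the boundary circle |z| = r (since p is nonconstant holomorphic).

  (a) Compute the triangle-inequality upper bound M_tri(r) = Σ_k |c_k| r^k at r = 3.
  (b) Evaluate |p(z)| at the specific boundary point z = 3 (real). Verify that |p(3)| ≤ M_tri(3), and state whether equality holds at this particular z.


Coefficients: c_0 = 1, c_1 = 4, c_2 = 4, c_3 = -2. Radius r = 3.
Part (a). Triangle bound: M_tri(r) = Σ_k |c_k| r^k
  = |1|·3^0 + |4|·3^1 + |4|·3^2 + |-2|·3^3
  = 1 + 12 + 36 + 54 = 103.
This bounds M(r) := max_{|z|=r} |p(z)| from above; equality holds iff all terms c_k z^k can be made to align in phase at a single z on |z|=r.
Part (b). At z = 3 (real, on the circle |z| = r):
  p(3) = (1)·3^0 + (4)·3^1 + (4)·3^2 + (-2)·3^3 = -5.
  |p(3)| = 5.
Check: |p(3)| = 5 ≤ 103 = M_tri(3). ✓ Equality does not hold at z = 3 (the coefficients have mixed signs, so the terms do not all align in phase there).

M_tri(3) = 103; |p(3)| = 5; equality at z=3: no.


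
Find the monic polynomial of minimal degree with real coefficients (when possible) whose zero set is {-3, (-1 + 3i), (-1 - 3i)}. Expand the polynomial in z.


The polynomial is p(z) = ∏_{α ∈ S} (z − α), where S = {-3, (-1 + 3i), (-1 - 3i)}.
Expanding the product yields: p(z) = z^3 + 5·z^2 + 16·z + 30.
Note conjugate pairs combine to real quadratics: (z − (-1+3i))(z − (-1−3i)) = z² + 2z + 10.
The resulting polynomial has degree 3 and real coefficients as required.

p(z) = z^3 + 5·z^2 + 16·z + 30.


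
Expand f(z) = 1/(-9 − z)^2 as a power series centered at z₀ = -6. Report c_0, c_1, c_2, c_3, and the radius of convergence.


Let w = z − z₀, so z = z₀ + w.
Then -9 − z = -9 − (z₀ + w) = (-9 − z₀) − w = -3 − w.
f(z) = 1/(-3 − w)^2 = (1/(-3)^2) · (1 − w/(-3))^{−2}.
By the binomial series (1−u)^{−2} = Σ_{n≥0} C(n+1, 1) u^n for |u|<1, with u = w/(-3):
  c_n = C(n+1, 1) / (-3)^(n+2).
  c_0 = 1/(-3)^2 = 1/9.
  c_1 = 2/(-3)^3 = -2/27.
  c_2 = 3/(-3)^4 = 1/27.
  c_3 = 4/(-3)^5 = -4/243.
The series is valid for |w/d| < 1, i.e. |z − z₀| < |d|.
Radius of convergence: R = |-9 − z₀| = |-3| = 3 (distance from z₀ to the singularity z = -9).

c_0 = 1/9, c_1 = -2/27, c_2 = 1/27, c_3 = -4/243; R = 3.


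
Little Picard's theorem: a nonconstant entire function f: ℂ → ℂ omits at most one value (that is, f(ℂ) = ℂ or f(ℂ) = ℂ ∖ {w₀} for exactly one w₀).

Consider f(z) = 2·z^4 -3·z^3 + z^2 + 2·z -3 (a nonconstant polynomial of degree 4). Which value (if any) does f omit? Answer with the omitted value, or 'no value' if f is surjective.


Little Picard bounds the complement of f(ℂ) to at most one point.
For every w ∈ ℂ, the equation p(z) − w = 0 is a nonconstant polynomial in z and hence has at least one root by the fundamental theorem of algebra. So p is surjective onto ℂ, omitting no value.

Omitted value: no value.


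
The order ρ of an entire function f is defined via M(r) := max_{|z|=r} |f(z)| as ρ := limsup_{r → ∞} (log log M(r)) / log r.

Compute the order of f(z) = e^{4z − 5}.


|e^{4z − 5}| = e^{Re(4·z) + -5} ≤ e^{4|z|^1 + -5} = e^{4r^1 + -5} on |z| = r, so ρ ≤ 1. Choosing z on |z|=r so that 4·z is real positive (always possible by picking arg z appropriately) gives |f(z)| = e^{4r^1 + -5}, matching the bound. The additive constant -5 does not affect log log M(r) ~ 1·log r. Hence ρ = 1.
Therefore ρ = 1.

Order ρ = 1.


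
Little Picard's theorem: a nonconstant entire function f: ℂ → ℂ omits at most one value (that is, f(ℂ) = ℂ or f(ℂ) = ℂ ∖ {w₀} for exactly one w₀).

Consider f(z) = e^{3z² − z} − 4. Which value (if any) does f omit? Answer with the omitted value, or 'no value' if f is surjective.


Little Picard bounds the complement of f(ℂ) to at most one point.
The exponent g(z) = 3z² − z is a nonconstant polynomial, hence surjective onto ℂ. So e^{g(z)} takes every value in {e^w : w ∈ ℂ} = ℂ ∖ {0}. Adding -4 shifts the range to ℂ ∖ {-4}. f omits exactly -4.

Omitted value: -4.


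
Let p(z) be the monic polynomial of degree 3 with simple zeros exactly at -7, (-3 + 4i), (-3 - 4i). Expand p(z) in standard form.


The polynomial is p(z) = ∏_{α ∈ S} (z − α), where S = {-7, (-3 + 4i), (-3 - 4i)}.
Expanding the product yields: p(z) = z^3 + 13·z^2 + 67·z + 175.
Note conjugate pairs combine to real quadratics: (z − (-3+4i))(z − (-3−4i)) = z² + 6z + 25.
The resulting polynomial has degree 3 and real coefficients as required.

p(z) = z^3 + 13·z^2 + 67·z + 175.


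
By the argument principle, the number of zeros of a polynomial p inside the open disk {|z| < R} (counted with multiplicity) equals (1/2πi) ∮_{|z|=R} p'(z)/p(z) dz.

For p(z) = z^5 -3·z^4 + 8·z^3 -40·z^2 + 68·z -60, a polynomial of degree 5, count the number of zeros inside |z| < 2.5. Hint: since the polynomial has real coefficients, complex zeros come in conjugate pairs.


The zeros of p are: 3, (1 + 1i), (1 - 1i), (-1 + 3i), (-1 - 3i).
Their magnitudes are: 3, 1.414, 1.414, 3.162, 3.162.
Zeros with |z| < R = 2.5: (1 + 1i), (1 - 1i).
Count = 2.
By the argument principle, (1/2πi) ∮_{|z|=R} p'(z)/p(z) dz equals exactly this count.

Number of zeros inside |z| < 2.5: 2.
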